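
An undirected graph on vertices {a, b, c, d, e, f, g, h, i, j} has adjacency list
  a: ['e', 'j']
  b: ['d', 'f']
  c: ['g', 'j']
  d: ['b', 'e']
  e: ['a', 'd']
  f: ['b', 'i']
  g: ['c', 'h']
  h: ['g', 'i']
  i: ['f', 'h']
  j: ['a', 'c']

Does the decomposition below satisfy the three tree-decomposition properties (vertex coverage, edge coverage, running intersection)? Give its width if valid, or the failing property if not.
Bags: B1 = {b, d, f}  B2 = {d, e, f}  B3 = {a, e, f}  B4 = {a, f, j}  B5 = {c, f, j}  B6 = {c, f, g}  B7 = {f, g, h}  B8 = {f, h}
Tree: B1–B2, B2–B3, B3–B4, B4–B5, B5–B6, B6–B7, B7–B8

A tree decomposition must satisfy three properties: every vertex lies in some bag; for every edge, both endpoints lie together in some bag; and for every vertex, the bags containing it form a connected subtree. Here vertex i appears in no bag, so the decomposition is invalid.

No — vertex i appears in no bag.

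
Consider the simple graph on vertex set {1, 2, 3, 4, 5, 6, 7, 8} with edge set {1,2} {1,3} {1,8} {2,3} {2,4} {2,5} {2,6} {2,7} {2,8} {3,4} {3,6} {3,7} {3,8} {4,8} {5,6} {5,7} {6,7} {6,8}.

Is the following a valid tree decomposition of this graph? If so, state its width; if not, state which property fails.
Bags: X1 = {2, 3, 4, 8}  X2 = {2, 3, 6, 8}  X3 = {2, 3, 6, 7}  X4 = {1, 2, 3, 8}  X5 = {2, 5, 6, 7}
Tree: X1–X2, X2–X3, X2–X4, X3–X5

Every vertex of G appears in some bag (union = {1, 2, 3, 4, 5, 6, 7, 8}); every edge is covered by a bag; and for each vertex v the set of bags containing v is connected in the bag tree. The decomposition is therefore valid. The largest bag has 4 vertices, so the width is 3.

Yes; width 3.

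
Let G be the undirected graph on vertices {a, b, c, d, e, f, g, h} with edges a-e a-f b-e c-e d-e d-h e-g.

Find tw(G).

A width-1 tree decomposition is:
Bags: B1 = {b, e}  B2 = {c, e}  B3 = {a, e}  B4 = {d, e}  B5 = {a, f}  B6 = {e, g}  B7 = {d, h}
Tree: B1–B2, B1–B3, B3–B4, B3–B5, B1–B6, B4–B7
The largest bag has 2 vertices, giving width 1; this decomposition certifies tw(G) ≤ 1. Since G has at least one edge (e.g. e–b), it is not an edgeless graph, so tw(G) ≥ 1. Combining the bounds, tw(G) = 1.

1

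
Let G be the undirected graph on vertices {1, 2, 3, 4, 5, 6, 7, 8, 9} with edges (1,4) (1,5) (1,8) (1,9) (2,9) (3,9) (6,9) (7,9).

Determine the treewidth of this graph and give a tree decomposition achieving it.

Treewidth 1.
One optimal decomposition is:
Bags: B1 = {7, 9}  B2 = {6, 9}  B3 = {3, 9}  B4 = {1, 9}  B5 = {1, 5}  B6 = {1, 4}  B7 = {2, 9}  B8 = {1, 8}
Tree: B1–B2, B2–B3, B1–B4, B4–B5, B4–B6, B1–B7, B5–B8

The largest bag has 2 vertices, giving width 1; this decomposition certifies tw(G) ≤ 1. Since G has at least one edge (e.g. 7–9), it is not an edgeless graph, so tw(G) ≥ 1. Hence tw(G) = 1 exactly.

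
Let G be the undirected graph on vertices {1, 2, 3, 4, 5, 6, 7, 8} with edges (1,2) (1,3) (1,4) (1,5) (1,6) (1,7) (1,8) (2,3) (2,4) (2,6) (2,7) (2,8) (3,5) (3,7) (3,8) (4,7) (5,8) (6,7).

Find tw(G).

3

A width-3 tree decomposition is:
Bags: B1 = {1, 3, 5, 8}  B2 = {1, 2, 3, 8}  B3 = {1, 2, 3, 7}  B4 = {1, 2, 6, 7}  B5 = {1, 2, 4, 7}
Tree: B1–B2, B2–B3, B3–B4, B4–B5
The largest bag has 4 vertices, giving width 3; this decomposition certifies tw(G) ≤ 3. Conversely, {1, 2, 3, 8} is a clique of size 4, and the vertices of any clique must share a bag in every tree decomposition; so some bag has ≥ 4 vertices and tw(G) ≥ 3. The upper and lower bounds meet at 3, so that is the treewidth.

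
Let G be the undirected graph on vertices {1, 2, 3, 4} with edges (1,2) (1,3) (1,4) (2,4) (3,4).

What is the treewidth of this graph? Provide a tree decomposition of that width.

Each bag holds 3 vertices, so the decomposition has width 2, which upper-bounds the treewidth. For the lower bound, the 3 vertices {1, 2, 4} are pairwise adjacent, and any tree decomposition puts a clique entirely inside one bag — forcing width ≥ 2. The upper and lower bounds meet at 2, so that is the treewidth.

Treewidth 2.
Bags: B1 = {1, 2, 4}  B2 = {1, 3, 4}
Tree: B1–B2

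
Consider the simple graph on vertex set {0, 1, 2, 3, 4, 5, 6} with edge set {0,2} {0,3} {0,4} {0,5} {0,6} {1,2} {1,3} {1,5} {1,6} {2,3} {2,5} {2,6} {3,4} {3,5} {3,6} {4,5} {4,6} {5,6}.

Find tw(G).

4

A width-4 tree decomposition is:
Bags: B1 = {0, 2, 3, 5, 6}  B2 = {0, 3, 4, 5, 6}  B3 = {1, 2, 3, 5, 6}
Tree: B1–B2, B1–B3
Each bag holds 5 vertices, so the decomposition has width 4, which upper-bounds the treewidth. Conversely, {0, 2, 3, 5, 6} is a clique of size 5, and the vertices of any clique must share a bag in every tree decomposition; so some bag has ≥ 5 vertices and tw(G) ≥ 4. The upper and lower bounds meet at 4, so that is the treewidth.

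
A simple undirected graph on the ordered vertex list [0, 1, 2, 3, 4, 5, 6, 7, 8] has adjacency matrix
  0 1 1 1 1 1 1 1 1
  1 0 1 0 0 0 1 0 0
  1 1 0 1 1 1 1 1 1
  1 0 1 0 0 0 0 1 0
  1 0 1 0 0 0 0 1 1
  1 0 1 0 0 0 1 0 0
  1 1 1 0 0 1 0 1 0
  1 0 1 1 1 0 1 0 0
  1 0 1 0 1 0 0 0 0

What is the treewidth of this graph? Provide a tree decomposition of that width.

Each bag holds 4 vertices, so the decomposition has width 3, which upper-bounds the treewidth. For the lower bound, the 4 vertices {0, 2, 4, 8} are pairwise adjacent, and any tree decomposition puts a clique entirely inside one bag — forcing width ≥ 3. The upper and lower bounds meet at 3, so that is the treewidth.

Treewidth 3.
One such decomposition:
Bags: B1 = {0, 2, 3, 7}  B2 = {0, 2, 6, 7}  B3 = {0, 2, 5, 6}  B4 = {0, 1, 2, 6}  B5 = {0, 2, 4, 7}  B6 = {0, 2, 4, 8}
Tree: B1–B2, B2–B3, B2–B4, B1–B5, B5–B6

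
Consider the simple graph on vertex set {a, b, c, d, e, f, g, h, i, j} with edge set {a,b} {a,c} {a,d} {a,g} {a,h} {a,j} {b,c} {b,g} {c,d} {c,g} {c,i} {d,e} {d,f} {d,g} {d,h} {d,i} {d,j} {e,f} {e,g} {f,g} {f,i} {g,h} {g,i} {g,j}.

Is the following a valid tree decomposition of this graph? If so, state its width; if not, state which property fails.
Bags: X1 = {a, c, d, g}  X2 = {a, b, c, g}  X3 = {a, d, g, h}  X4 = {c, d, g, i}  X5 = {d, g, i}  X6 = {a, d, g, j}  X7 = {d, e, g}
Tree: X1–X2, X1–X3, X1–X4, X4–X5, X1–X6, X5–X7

A tree decomposition must satisfy three properties: every vertex lies in some bag; for every edge, both endpoints lie together in some bag; and for every vertex, the bags containing it form a connected subtree. Here vertex f appears in no bag, so the decomposition is invalid.

No — vertex f appears in no bag.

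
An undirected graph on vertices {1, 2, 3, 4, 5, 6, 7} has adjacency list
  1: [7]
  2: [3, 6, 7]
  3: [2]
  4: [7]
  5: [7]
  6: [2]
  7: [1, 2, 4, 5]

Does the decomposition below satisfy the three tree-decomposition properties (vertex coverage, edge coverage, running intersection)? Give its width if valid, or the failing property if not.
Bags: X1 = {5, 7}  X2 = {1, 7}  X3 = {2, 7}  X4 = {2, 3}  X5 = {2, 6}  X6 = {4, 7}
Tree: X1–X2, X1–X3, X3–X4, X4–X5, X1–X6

Yes; width 1.

Every vertex of G appears in some bag (union = {1, 2, 3, 4, 5, 6, 7}); every edge is covered by a bag; and for each vertex v the set of bags containing v is connected in the bag tree. The decomposition is therefore valid. The largest bag has 2 vertices, so the width is 1.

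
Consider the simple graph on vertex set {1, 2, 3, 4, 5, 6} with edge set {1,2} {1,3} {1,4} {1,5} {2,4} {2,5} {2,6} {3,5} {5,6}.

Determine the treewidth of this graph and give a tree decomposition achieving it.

Each bag holds 3 vertices, so the decomposition has width 2, which upper-bounds the treewidth. For the lower bound, the 3 vertices {1, 2, 4} are pairwise adjacent, and any tree decomposition puts a clique entirely inside one bag — forcing width ≥ 2. Therefore the treewidth is 2.

Treewidth 2.
Bags: B1 = {1, 2, 4}  B2 = {1, 2, 5}  B3 = {1, 3, 5}  B4 = {2, 5, 6}
Tree: B1–B2, B2–B3, B2–B4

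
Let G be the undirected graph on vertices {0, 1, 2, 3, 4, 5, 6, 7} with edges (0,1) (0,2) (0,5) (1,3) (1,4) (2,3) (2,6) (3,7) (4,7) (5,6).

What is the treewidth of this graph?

2

A width-2 tree decomposition is:
Bags: B1 = {3, 4, 7}  B2 = {1, 3, 4}  B3 = {1, 2, 3}  B4 = {0, 1, 2}  B5 = {0, 2, 6}  B6 = {0, 5, 6}
Tree: B1–B2, B2–B3, B3–B4, B4–B5, B5–B6
Each bag holds 3 vertices, so the decomposition has width 2, which upper-bounds the treewidth. For the lower bound, G contains the cycle 7–4–1–3–7, so G is not a forest; only forests have treewidth ≤ 1, hence tw(G) ≥ 2. The upper and lower bounds meet at 2, so that is the treewidth.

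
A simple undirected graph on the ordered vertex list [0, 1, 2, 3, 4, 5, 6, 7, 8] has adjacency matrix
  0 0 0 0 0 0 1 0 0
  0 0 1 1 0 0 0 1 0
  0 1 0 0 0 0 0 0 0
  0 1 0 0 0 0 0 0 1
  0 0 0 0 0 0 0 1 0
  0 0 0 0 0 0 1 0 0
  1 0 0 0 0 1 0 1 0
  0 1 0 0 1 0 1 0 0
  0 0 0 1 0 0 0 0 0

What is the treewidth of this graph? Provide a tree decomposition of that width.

Treewidth 1.
One such decomposition:
Bags: B1 = {1, 7}  B2 = {1, 3}  B3 = {6, 7}  B4 = {0, 6}  B5 = {5, 6}  B6 = {1, 2}  B7 = {3, 8}  B8 = {4, 7}
Tree: B1–B2, B1–B3, B3–B4, B3–B5, B2–B6, B2–B7, B3–B8

The largest bag has 2 vertices, giving width 1; this decomposition certifies tw(G) ≤ 1. Any graph with an edge has treewidth ≥ 1, and G has the edge 7–1. Combining the bounds, tw(G) = 1.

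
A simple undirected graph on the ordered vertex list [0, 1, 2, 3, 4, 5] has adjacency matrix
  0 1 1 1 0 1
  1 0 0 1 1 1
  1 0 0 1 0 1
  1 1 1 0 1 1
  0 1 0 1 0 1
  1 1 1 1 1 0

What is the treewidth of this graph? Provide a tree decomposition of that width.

The largest bag has 4 vertices, giving width 3; this decomposition certifies tw(G) ≤ 3. Conversely, {0, 1, 3, 5} is a clique of size 4, and the vertices of any clique must share a bag in every tree decomposition; so some bag has ≥ 4 vertices and tw(G) ≥ 3. Therefore the treewidth is 3.

Treewidth 3.
One such decomposition:
Bags: B1 = {0, 1, 3, 5}  B2 = {1, 3, 4, 5}  B3 = {0, 2, 3, 5}
Tree: B1–B2, B1–B3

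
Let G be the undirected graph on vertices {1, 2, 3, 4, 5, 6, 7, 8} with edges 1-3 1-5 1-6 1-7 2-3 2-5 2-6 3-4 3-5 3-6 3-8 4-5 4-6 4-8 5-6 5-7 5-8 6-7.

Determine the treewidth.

3

A width-3 tree decomposition is:
Bags: B1 = {2, 3, 5, 6}  B2 = {3, 4, 5, 6}  B3 = {3, 4, 5, 8}  B4 = {1, 3, 5, 6}  B5 = {1, 5, 6, 7}
Tree: B1–B2, B2–B3, B2–B4, B4–B5
The largest bag has 4 vertices, giving width 3; this decomposition certifies tw(G) ≤ 3. For the lower bound, the 4 vertices {3, 4, 5, 8} are pairwise adjacent, and any tree decomposition puts a clique entirely inside one bag — forcing width ≥ 3. Combining the bounds, tw(G) = 3.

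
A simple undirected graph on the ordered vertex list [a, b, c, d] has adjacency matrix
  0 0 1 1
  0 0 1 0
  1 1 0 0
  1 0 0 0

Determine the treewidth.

A width-1 tree decomposition is:
Bags: B1 = {a, c}  B2 = {a, d}  B3 = {b, c}
Tree: B1–B2, B1–B3
The largest bag has 2 vertices, giving width 1; this decomposition certifies tw(G) ≤ 1. Any graph with an edge has treewidth ≥ 1, and G has the edge a–c. Hence tw(G) = 1 exactly.

1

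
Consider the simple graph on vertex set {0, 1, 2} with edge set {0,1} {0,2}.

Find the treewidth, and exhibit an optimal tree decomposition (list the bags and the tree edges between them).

Every bag has size at most 2, so the width is 2 − 1 = 1 and tw(G) ≤ 1. G has an edge, so its treewidth is at least 1. The upper and lower bounds meet at 1, so that is the treewidth.

Treewidth 1.
One such decomposition:
Bags: B1 = {0, 1}  B2 = {0, 2}
Tree: B1–B2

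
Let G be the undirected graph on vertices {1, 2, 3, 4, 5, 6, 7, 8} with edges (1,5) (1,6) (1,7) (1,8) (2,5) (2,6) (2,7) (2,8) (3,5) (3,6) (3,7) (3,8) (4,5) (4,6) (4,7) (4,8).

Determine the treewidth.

4

A width-4 tree decomposition is:
Bags: B1 = {3, 5, 6, 7, 8}  B2 = {1, 5, 6, 7, 8}  B3 = {2, 5, 6, 7, 8}  B4 = {4, 5, 6, 7, 8}
Tree: B1–B2, B2–B3, B3–B4
Every bag has size at most 5, so the width is 5 − 1 = 4 and tw(G) ≤ 4. For the lower bound: the 5 vertex sets {3,6}, {1,7}, {2,5}, {8}, {4} are disjoint, each induces a connected subgraph, and every pair is joined by at least one edge of G. Contracting each set to a single vertex therefore yields K_{5} as a minor, and since treewidth is minor-monotone, tw(G) ≥ tw(K_{5}) = 4. Therefore the treewidth is 4.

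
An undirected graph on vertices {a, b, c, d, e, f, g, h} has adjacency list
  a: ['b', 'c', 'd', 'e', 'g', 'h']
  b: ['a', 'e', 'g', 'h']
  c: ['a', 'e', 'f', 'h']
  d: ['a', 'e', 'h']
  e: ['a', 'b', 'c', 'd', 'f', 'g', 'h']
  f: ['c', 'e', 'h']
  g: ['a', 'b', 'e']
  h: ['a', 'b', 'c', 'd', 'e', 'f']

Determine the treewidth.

3

A width-3 tree decomposition is:
Bags: B1 = {a, b, e, h}  B2 = {a, b, e, g}  B3 = {a, c, e, h}  B4 = {a, d, e, h}  B5 = {c, e, f, h}
Tree: B1–B2, B1–B3, B1–B4, B3–B5
The largest bag has 4 vertices, giving width 3; this decomposition certifies tw(G) ≤ 3. For the lower bound, the 4 vertices {a, b, e, g} are pairwise adjacent, and any tree decomposition puts a clique entirely inside one bag — forcing width ≥ 3. Therefore the treewidth is 3.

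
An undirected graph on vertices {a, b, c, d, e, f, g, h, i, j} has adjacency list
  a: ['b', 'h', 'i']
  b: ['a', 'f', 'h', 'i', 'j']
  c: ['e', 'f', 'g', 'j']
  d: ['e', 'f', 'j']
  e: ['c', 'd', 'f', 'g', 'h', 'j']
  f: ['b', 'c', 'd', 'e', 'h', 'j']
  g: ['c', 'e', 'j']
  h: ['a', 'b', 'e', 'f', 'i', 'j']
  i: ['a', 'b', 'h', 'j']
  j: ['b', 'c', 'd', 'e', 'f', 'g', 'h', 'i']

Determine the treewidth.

3

A width-3 tree decomposition is:
Bags: B1 = {b, f, h, j}  B2 = {e, f, h, j}  B3 = {b, h, i, j}  B4 = {c, e, f, j}  B5 = {c, e, g, j}  B6 = {a, b, h, i}  B7 = {d, e, f, j}
Tree: B1–B2, B1–B3, B2–B4, B4–B5, B3–B6, B4–B7
Each bag holds 4 vertices, so the decomposition has width 3, which upper-bounds the treewidth. Conversely, {c, e, g, j} is a clique of size 4, and the vertices of any clique must share a bag in every tree decomposition; so some bag has ≥ 4 vertices and tw(G) ≥ 3. Combining the bounds, tw(G) = 3.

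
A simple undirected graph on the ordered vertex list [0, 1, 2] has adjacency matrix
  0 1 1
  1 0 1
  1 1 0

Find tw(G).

2

A width-2 tree decomposition is:
Bags: B1 = {0, 1, 2}
Tree: (single bag)
With just one bag of size 3, the width is 3 − 1 = 2, so tw(G) ≤ 2. Conversely, {0, 1, 2} is a clique of size 3, and the vertices of any clique must share a bag in every tree decomposition; so some bag has ≥ 3 vertices and tw(G) ≥ 2. Therefore the treewidth is 2.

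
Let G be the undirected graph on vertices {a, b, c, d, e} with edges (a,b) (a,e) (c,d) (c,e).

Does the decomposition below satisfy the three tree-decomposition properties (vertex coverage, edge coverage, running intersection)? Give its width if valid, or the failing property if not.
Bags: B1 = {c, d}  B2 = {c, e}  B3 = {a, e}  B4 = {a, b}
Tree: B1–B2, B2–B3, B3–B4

Vertex coverage: the bags together contain {a, b, c, d, e}, the full vertex set. Edge coverage: each edge of G has both endpoints in at least one bag. Running intersection: for every vertex, the bags containing it form a connected subtree. All three properties hold, so this is a valid tree decomposition of width max|bag| − 1 = 1, and hence tw(G) ≤ 1.

Yes; width 1.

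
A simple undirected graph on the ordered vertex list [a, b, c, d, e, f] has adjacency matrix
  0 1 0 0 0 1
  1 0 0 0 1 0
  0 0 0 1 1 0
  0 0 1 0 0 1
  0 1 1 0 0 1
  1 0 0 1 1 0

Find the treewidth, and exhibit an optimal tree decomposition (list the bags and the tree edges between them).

Each bag holds 3 vertices, so the decomposition has width 2, which upper-bounds the treewidth. Since b–a–f–e–b is a cycle in G, G is not acyclic. Forests are exactly the graphs of treewidth ≤ 1, so tw(G) ≥ 2. Therefore the treewidth is 2.

Treewidth 2.
One optimal decomposition is:
Bags: B1 = {a, b, e}  B2 = {a, e, f}  B3 = {c, e, f}  B4 = {c, d, f}
Tree: B1–B2, B2–B3, B3–B4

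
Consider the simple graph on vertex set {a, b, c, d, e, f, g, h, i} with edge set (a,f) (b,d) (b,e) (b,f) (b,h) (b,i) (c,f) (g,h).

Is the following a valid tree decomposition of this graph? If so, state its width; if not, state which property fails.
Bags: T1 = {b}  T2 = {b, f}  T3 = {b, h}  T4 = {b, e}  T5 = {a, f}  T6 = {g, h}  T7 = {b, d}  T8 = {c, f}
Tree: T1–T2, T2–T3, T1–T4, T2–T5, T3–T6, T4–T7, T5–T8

No — vertex i appears in no bag.

A tree decomposition must satisfy three properties: every vertex lies in some bag; for every edge, both endpoints lie together in some bag; and for every vertex, the bags containing it form a connected subtree. Here vertex i appears in no bag, so the decomposition is invalid.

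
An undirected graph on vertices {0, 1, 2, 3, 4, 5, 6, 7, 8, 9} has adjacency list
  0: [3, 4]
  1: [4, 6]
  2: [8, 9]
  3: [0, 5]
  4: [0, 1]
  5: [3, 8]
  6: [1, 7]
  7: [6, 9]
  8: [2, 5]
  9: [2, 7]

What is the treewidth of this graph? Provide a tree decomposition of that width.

The largest bag has 3 vertices, giving width 2; this decomposition certifies tw(G) ≤ 2. Since 1–4–0–3–5–8–2–9–7–6–1 is a cycle in G, G is not acyclic. Forests are exactly the graphs of treewidth ≤ 1, so tw(G) ≥ 2. Combining the bounds, tw(G) = 2.

Treewidth 2.
One optimal decomposition is:
Bags: B1 = {0, 1, 4}  B2 = {0, 1, 3}  B3 = {1, 3, 5}  B4 = {1, 5, 8}  B5 = {1, 2, 8}  B6 = {1, 2, 9}  B7 = {1, 7, 9}  B8 = {1, 6, 7}
Tree: B1–B2, B2–B3, B3–B4, B4–B5, B5–B6, B6–B7, B7–B8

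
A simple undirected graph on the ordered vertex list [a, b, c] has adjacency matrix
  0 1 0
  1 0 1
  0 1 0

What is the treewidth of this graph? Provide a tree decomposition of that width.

Treewidth 1.
One such decomposition:
Bags: B1 = {a, b}  B2 = {b, c}
Tree: B1–B2

Each bag holds 2 vertices, so the decomposition has width 1, which upper-bounds the treewidth. Since G has at least one edge (e.g. b–a), it is not an edgeless graph, so tw(G) ≥ 1. The upper and lower bounds meet at 1, so that is the treewidth.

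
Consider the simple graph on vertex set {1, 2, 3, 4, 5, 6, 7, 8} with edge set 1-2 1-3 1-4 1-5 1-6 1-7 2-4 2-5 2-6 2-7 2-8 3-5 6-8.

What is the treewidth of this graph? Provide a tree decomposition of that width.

Treewidth 2.
One such decomposition:
Bags: B1 = {1, 2, 5}  B2 = {1, 2, 6}  B3 = {1, 2, 7}  B4 = {2, 6, 8}  B5 = {1, 3, 5}  B6 = {1, 2, 4}
Tree: B1–B2, B2–B3, B2–B4, B1–B5, B3–B6

The largest bag has 3 vertices, giving width 2; this decomposition certifies tw(G) ≤ 2. Conversely, {2, 6, 8} is a clique of size 3, and the vertices of any clique must share a bag in every tree decomposition; so some bag has ≥ 3 vertices and tw(G) ≥ 2. The upper and lower bounds meet at 2, so that is the treewidth.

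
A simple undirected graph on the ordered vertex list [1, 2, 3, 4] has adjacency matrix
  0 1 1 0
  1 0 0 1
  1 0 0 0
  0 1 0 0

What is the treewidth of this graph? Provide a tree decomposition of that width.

Each bag holds 2 vertices, so the decomposition has width 1, which upper-bounds the treewidth. Any graph with an edge has treewidth ≥ 1, and G has the edge 4–2. Combining the bounds, tw(G) = 1.

Treewidth 1.
One such decomposition:
Bags: B1 = {2, 4}  B2 = {1, 2}  B3 = {1, 3}
Tree: B1–B2, B2–B3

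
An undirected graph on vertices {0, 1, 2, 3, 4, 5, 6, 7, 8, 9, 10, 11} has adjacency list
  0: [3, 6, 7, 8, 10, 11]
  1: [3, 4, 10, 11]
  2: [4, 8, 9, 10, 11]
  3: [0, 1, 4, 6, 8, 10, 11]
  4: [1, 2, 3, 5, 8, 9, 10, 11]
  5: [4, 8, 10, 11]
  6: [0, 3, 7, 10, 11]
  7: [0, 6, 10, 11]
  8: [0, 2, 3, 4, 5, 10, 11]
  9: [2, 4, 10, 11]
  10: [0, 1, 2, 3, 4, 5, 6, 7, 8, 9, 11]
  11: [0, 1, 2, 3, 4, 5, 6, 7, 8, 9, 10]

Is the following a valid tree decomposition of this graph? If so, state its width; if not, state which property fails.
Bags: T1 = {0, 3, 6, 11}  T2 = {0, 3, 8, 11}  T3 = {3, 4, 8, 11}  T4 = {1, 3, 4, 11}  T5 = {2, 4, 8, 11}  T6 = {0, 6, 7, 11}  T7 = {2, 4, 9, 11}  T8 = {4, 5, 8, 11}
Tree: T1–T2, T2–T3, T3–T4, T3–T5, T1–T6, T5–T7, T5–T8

No — vertex 10 appears in no bag.

A tree decomposition must satisfy three properties: every vertex lies in some bag; for every edge, both endpoints lie together in some bag; and for every vertex, the bags containing it form a connected subtree. Here vertex 10 appears in no bag, so the decomposition is invalid.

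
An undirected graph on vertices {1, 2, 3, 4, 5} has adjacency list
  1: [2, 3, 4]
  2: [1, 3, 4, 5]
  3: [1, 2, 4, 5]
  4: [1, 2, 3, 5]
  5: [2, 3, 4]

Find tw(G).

A width-3 tree decomposition is:
Bags: B1 = {2, 3, 4, 5}  B2 = {1, 2, 3, 4}
Tree: B1–B2
Each bag holds 4 vertices, so the decomposition has width 3, which upper-bounds the treewidth. On the other hand G contains the 4-clique {1, 2, 3, 4}. A clique must lie in a single bag of any decomposition, so no decomposition can have width below 3. The upper and lower bounds meet at 3, so that is the treewidth.

3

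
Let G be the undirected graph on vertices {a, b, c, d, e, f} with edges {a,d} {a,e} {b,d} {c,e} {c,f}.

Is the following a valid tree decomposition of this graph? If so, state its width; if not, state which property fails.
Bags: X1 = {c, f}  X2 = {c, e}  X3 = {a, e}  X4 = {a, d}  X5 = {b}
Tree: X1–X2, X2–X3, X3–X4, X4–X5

No — edge (d,b) lies in no bag.

A tree decomposition must satisfy three properties: every vertex lies in some bag; for every edge, both endpoints lie together in some bag; and for every vertex, the bags containing it form a connected subtree. Here edge (d,b) lies in no bag, so the decomposition is invalid.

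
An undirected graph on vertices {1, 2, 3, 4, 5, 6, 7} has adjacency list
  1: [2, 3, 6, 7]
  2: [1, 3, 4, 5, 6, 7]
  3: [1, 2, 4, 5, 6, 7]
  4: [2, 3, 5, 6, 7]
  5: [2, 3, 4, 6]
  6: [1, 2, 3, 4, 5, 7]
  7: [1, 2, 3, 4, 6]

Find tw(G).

A width-4 tree decomposition is:
Bags: B1 = {2, 3, 4, 5, 6}  B2 = {2, 3, 4, 6, 7}  B3 = {1, 2, 3, 6, 7}
Tree: B1–B2, B2–B3
Every bag has size at most 5, so the width is 5 − 1 = 4 and tw(G) ≤ 4. For the lower bound, the 5 vertices {1, 2, 3, 6, 7} are pairwise adjacent, and any tree decomposition puts a clique entirely inside one bag — forcing width ≥ 4. Therefore the treewidth is 4.

4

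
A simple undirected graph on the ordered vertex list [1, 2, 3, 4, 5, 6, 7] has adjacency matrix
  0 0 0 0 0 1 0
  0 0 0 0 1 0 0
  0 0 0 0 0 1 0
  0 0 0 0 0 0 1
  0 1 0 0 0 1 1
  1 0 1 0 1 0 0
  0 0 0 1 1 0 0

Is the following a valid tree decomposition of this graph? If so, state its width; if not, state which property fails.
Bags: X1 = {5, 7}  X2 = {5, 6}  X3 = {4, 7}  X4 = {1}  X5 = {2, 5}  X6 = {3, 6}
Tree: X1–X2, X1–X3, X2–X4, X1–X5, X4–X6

A tree decomposition must satisfy three properties: every vertex lies in some bag; for every edge, both endpoints lie together in some bag; and for every vertex, the bags containing it form a connected subtree. Here edge (6,1) lies in no bag, so the decomposition is invalid.

No — edge (6,1) lies in no bag.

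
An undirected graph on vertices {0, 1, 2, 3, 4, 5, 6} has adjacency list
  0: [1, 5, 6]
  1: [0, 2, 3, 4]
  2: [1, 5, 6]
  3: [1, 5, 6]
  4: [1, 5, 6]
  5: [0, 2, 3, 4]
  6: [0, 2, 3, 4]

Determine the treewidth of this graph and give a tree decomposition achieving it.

Treewidth 3.
One such decomposition:
Bags: B1 = {1, 3, 5, 6}  B2 = {1, 4, 5, 6}  B3 = {1, 2, 5, 6}  B4 = {0, 1, 5, 6}
Tree: B1–B2, B2–B3, B3–B4

The largest bag has 4 vertices, giving width 3; this decomposition certifies tw(G) ≤ 3. For the lower bound: the 4 vertex sets {3,5}, {1,4}, {6}, {2} are disjoint, each induces a connected subgraph, and every pair is joined by at least one edge of G. Contracting each set to a single vertex therefore yields K_{4} as a minor, and since treewidth is minor-monotone, tw(G) ≥ tw(K_{4}) = 3. Combining the bounds, tw(G) = 3.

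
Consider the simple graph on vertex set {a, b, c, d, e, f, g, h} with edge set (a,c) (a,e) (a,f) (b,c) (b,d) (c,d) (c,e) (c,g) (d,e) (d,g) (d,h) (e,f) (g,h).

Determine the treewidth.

A width-2 tree decomposition is:
Bags: B1 = {c, d, g}  B2 = {d, g, h}  B3 = {c, d, e}  B4 = {a, c, e}  B5 = {a, e, f}  B6 = {b, c, d}
Tree: B1–B2, B1–B3, B3–B4, B4–B5, B1–B6
Every bag has size at most 3, so the width is 3 − 1 = 2 and tw(G) ≤ 2. Conversely, {d, g, h} is a clique of size 3, and the vertices of any clique must share a bag in every tree decomposition; so some bag has ≥ 3 vertices and tw(G) ≥ 2. Therefore the treewidth is 2.

2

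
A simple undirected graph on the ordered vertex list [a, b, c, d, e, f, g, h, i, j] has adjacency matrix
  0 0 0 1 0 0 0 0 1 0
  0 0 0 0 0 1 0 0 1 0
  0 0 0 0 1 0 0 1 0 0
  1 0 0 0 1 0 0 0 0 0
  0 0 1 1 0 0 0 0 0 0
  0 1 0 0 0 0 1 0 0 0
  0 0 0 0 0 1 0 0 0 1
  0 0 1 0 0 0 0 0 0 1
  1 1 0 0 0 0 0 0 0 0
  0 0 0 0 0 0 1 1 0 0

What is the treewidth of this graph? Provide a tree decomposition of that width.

Treewidth 2.
One such decomposition:
Bags: B1 = {b, f, g}  B2 = {b, g, j}  B3 = {b, h, j}  B4 = {b, c, h}  B5 = {b, c, e}  B6 = {b, d, e}  B7 = {a, b, d}  B8 = {a, b, i}
Tree: B1–B2, B2–B3, B3–B4, B4–B5, B5–B6, B6–B7, B7–B8

Every bag has size at most 3, so the width is 3 − 1 = 2 and tw(G) ≤ 2. Since b–f–g–j–h–c–e–d–a–i–b is a cycle in G, G is not acyclic. Forests are exactly the graphs of treewidth ≤ 1, so tw(G) ≥ 2. The upper and lower bounds meet at 2, so that is the treewidth.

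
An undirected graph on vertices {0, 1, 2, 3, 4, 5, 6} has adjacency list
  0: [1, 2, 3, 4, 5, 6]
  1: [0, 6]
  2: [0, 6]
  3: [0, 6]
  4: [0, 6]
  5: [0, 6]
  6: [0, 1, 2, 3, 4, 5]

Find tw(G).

2

A width-2 tree decomposition is:
Bags: B1 = {0, 4, 6}  B2 = {0, 5, 6}  B3 = {0, 2, 6}  B4 = {0, 1, 6}  B5 = {0, 3, 6}
Tree: B1–B2, B1–B3, B3–B4, B4–B5
Every bag has size at most 3, so the width is 3 − 1 = 2 and tw(G) ≤ 2. Conversely, {0, 1, 6} is a clique of size 3, and the vertices of any clique must share a bag in every tree decomposition; so some bag has ≥ 3 vertices and tw(G) ≥ 2. Therefore the treewidth is 2.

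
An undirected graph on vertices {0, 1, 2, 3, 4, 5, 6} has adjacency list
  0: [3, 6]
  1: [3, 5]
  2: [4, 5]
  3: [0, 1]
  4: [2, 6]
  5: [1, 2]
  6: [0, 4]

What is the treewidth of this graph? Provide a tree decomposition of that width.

Treewidth 2.
One optimal decomposition is:
Bags: B1 = {2, 4, 6}  B2 = {2, 5, 6}  B3 = {1, 5, 6}  B4 = {1, 3, 6}  B5 = {0, 3, 6}
Tree: B1–B2, B2–B3, B3–B4, B4–B5

Each bag holds 3 vertices, so the decomposition has width 2, which upper-bounds the treewidth. The edges 6–4–2–5–1–3–0–6 form a cycle, so G is not a tree and its treewidth is at least 2. Combining the bounds, tw(G) = 2.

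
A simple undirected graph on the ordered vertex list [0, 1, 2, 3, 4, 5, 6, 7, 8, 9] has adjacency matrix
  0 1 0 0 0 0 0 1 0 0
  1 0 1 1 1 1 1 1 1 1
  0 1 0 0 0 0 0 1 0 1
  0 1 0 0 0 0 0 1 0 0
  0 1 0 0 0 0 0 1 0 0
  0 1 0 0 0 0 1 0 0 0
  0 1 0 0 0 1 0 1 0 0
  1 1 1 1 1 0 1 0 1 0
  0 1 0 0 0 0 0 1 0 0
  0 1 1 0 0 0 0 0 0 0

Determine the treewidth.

A width-2 tree decomposition is:
Bags: B1 = {1, 7, 8}  B2 = {1, 2, 7}  B3 = {0, 1, 7}  B4 = {1, 6, 7}  B5 = {1, 2, 9}  B6 = {1, 3, 7}  B7 = {1, 4, 7}  B8 = {1, 5, 6}
Tree: B1–B2, B2–B3, B3–B4, B2–B5, B3–B6, B2–B7, B4–B8
Every bag has size at most 3, so the width is 3 − 1 = 2 and tw(G) ≤ 2. Conversely, {1, 2, 9} is a clique of size 3, and the vertices of any clique must share a bag in every tree decomposition; so some bag has ≥ 3 vertices and tw(G) ≥ 2. Therefore the treewidth is 2.

2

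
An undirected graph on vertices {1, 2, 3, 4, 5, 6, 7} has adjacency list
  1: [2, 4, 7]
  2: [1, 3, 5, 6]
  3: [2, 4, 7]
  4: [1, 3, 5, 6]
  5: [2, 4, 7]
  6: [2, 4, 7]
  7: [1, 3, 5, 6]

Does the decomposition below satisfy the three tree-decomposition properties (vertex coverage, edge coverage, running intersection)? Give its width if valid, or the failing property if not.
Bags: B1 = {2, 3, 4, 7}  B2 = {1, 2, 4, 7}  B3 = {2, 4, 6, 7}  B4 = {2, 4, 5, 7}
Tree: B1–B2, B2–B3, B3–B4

Yes; width 3.

Every vertex of G appears in some bag (union = {1, 2, 3, 4, 5, 6, 7}); every edge is covered by a bag; and for each vertex v the set of bags containing v is connected in the bag tree. The decomposition is therefore valid. The largest bag has 4 vertices, so the width is 3.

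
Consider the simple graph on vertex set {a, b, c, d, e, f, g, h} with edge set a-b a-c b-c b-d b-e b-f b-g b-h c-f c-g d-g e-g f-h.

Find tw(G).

2

A width-2 tree decomposition is:
Bags: B1 = {b, c, f}  B2 = {b, c, g}  B3 = {b, e, g}  B4 = {b, d, g}  B5 = {a, b, c}  B6 = {b, f, h}
Tree: B1–B2, B2–B3, B3–B4, B1–B5, B1–B6
Every bag has size at most 3, so the width is 3 − 1 = 2 and tw(G) ≤ 2. On the other hand G contains the 3-clique {b, d, g}. A clique must lie in a single bag of any decomposition, so no decomposition can have width below 2. The upper and lower bounds meet at 2, so that is the treewidth.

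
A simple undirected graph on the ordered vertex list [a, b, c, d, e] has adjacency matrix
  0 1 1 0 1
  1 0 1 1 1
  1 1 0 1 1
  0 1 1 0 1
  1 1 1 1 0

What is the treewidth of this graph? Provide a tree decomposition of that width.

Treewidth 3.
Bags: B1 = {b, c, d, e}  B2 = {a, b, c, e}
Tree: B1–B2

The largest bag has 4 vertices, giving width 3; this decomposition certifies tw(G) ≤ 3. On the other hand G contains the 4-clique {b, c, d, e}. A clique must lie in a single bag of any decomposition, so no decomposition can have width below 3. The upper and lower bounds meet at 3, so that is the treewidth.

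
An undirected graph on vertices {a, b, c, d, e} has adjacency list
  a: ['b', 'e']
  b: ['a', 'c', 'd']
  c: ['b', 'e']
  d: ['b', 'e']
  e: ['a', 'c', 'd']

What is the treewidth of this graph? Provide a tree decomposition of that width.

Treewidth 2.
Bags: B1 = {b, c, e}  B2 = {b, d, e}  B3 = {a, b, e}
Tree: B1–B2, B2–B3

The largest bag has 3 vertices, giving width 2; this decomposition certifies tw(G) ≤ 2. The edges c–b–d–e–c form a cycle, so G is not a tree and its treewidth is at least 2. Combining the bounds, tw(G) = 2.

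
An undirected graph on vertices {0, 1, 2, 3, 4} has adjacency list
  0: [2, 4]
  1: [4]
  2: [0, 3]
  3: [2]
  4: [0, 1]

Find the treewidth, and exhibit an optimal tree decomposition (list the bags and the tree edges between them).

Treewidth 1.
One such decomposition:
Bags: B1 = {1, 4}  B2 = {0, 4}  B3 = {0, 2}  B4 = {2, 3}
Tree: B1–B2, B2–B3, B3–B4

The largest bag has 2 vertices, giving width 1; this decomposition certifies tw(G) ≤ 1. G has an edge, so its treewidth is at least 1. Combining the bounds, tw(G) = 1.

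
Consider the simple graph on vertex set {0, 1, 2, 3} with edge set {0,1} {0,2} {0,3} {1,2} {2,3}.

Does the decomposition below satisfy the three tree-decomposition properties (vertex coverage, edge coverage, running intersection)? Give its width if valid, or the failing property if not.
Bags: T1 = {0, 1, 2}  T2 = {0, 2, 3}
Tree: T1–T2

Checking the three conditions: (i) the bags cover all of {0, 1, 2, 3}; (ii) for each edge, some bag contains both endpoints; (iii) the bags containing any fixed vertex form a subtree. All hold, so the decomposition is valid with width 3 − 1 = 2.

Yes; width 2.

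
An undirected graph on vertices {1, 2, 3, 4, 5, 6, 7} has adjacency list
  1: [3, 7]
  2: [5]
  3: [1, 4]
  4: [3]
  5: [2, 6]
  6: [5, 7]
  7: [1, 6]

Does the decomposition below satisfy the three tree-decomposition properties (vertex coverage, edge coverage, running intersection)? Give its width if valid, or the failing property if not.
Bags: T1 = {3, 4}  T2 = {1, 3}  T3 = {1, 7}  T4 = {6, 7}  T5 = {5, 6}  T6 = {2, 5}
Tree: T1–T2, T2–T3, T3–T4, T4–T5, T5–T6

Every vertex of G appears in some bag (union = {1, 2, 3, 4, 5, 6, 7}); every edge is covered by a bag; and for each vertex v the set of bags containing v is connected in the bag tree. The decomposition is therefore valid. The largest bag has 2 vertices, so the width is 1.

Yes; width 1.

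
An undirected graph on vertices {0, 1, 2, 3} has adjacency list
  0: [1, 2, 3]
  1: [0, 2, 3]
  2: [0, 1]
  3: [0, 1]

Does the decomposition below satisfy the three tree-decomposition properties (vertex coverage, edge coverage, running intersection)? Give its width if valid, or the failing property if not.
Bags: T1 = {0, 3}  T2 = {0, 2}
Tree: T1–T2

No — vertex 1 appears in no bag.

A tree decomposition must satisfy three properties: every vertex lies in some bag; for every edge, both endpoints lie together in some bag; and for every vertex, the bags containing it form a connected subtree. Here vertex 1 appears in no bag, so the decomposition is invalid.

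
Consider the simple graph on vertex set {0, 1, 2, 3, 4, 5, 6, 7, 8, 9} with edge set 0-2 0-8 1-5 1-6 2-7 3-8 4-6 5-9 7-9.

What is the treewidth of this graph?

A width-1 tree decomposition is:
Bags: B1 = {3, 8}  B2 = {0, 8}  B3 = {0, 2}  B4 = {2, 7}  B5 = {7, 9}  B6 = {5, 9}  B7 = {1, 5}  B8 = {1, 6}  B9 = {4, 6}
Tree: B1–B2, B2–B3, B3–B4, B4–B5, B5–B6, B6–B7, B7–B8, B8–B9
The largest bag has 2 vertices, giving width 1; this decomposition certifies tw(G) ≤ 1. Any graph with an edge has treewidth ≥ 1, and G has the edge 3–8. The upper and lower bounds meet at 1, so that is the treewidth.

1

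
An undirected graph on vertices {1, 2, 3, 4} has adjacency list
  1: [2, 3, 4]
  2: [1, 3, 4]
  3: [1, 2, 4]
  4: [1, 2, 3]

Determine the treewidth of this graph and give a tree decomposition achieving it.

Treewidth 3.
One optimal decomposition is:
Bags: B1 = {1, 2, 3, 4}
Tree: (single bag)

With just one bag of size 4, the width is 4 − 1 = 3, so tw(G) ≤ 3. Conversely, {1, 2, 3, 4} is a clique of size 4, and the vertices of any clique must share a bag in every tree decomposition; so some bag has ≥ 4 vertices and tw(G) ≥ 3. Therefore the treewidth is 3.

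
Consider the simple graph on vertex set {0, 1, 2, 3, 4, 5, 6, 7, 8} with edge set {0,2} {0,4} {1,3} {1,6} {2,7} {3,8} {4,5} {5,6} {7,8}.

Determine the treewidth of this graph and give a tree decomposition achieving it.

The largest bag has 3 vertices, giving width 2; this decomposition certifies tw(G) ≤ 2. For the lower bound, G contains the cycle 1–6–5–4–0–2–7–8–3–1, so G is not a forest; only forests have treewidth ≤ 1, hence tw(G) ≥ 2. Hence tw(G) = 2 exactly.

Treewidth 2.
One such decomposition:
Bags: B1 = {1, 5, 6}  B2 = {1, 4, 5}  B3 = {0, 1, 4}  B4 = {0, 1, 2}  B5 = {1, 2, 7}  B6 = {1, 7, 8}  B7 = {1, 3, 8}
Tree: B1–B2, B2–B3, B3–B4, B4–B5, B5–B6, B6–B7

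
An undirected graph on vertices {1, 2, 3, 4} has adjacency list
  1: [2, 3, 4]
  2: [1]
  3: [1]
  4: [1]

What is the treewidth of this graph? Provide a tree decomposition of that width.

Treewidth 1.
One optimal decomposition is:
Bags: B1 = {1, 3}  B2 = {1, 4}  B3 = {1, 2}
Tree: B1–B2, B1–B3

Every bag has size at most 2, so the width is 2 − 1 = 1 and tw(G) ≤ 1. Since G has at least one edge (e.g. 1–3), it is not an edgeless graph, so tw(G) ≥ 1. Hence tw(G) = 1 exactly.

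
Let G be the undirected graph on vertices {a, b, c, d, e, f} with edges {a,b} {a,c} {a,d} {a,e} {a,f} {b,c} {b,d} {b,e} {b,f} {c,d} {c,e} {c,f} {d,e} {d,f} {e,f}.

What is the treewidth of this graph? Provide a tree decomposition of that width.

Treewidth 5.
One such decomposition:
Bags: B1 = {a, b, c, d, e, f}
Tree: (single bag)

With just one bag of size 6, the width is 6 − 1 = 5, so tw(G) ≤ 5. For the lower bound, the 6 vertices {a, b, c, d, e, f} are pairwise adjacent, and any tree decomposition puts a clique entirely inside one bag — forcing width ≥ 5. Combining the bounds, tw(G) = 5.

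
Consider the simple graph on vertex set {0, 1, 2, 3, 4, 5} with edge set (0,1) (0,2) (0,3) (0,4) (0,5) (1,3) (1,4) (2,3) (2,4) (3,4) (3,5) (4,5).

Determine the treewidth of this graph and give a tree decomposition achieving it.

Treewidth 3.
One optimal decomposition is:
Bags: B1 = {0, 2, 3, 4}  B2 = {0, 1, 3, 4}  B3 = {0, 3, 4, 5}
Tree: B1–B2, B2–B3

Every bag has size at most 4, so the width is 4 − 1 = 3 and tw(G) ≤ 3. On the other hand G contains the 4-clique {0, 1, 3, 4}. A clique must lie in a single bag of any decomposition, so no decomposition can have width below 3. Hence tw(G) = 3 exactly.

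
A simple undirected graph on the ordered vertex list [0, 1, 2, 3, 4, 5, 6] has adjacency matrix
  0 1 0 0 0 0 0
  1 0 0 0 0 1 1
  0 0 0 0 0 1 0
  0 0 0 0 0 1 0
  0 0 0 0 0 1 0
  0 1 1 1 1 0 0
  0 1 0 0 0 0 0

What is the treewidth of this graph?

A width-1 tree decomposition is:
Bags: B1 = {4, 5}  B2 = {1, 5}  B3 = {2, 5}  B4 = {0, 1}  B5 = {1, 6}  B6 = {3, 5}
Tree: B1–B2, B1–B3, B2–B4, B2–B5, B1–B6
Every bag has size at most 2, so the width is 2 − 1 = 1 and tw(G) ≤ 1. Any graph with an edge has treewidth ≥ 1, and G has the edge 4–5. The upper and lower bounds meet at 1, so that is the treewidth.

1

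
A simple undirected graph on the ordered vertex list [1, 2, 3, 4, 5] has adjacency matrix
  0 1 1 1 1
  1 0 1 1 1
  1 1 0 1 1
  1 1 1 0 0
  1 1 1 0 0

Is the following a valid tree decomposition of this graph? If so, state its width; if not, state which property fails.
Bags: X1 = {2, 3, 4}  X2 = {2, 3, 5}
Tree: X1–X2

A tree decomposition must satisfy three properties: every vertex lies in some bag; for every edge, both endpoints lie together in some bag; and for every vertex, the bags containing it form a connected subtree. Here vertex 1 appears in no bag, so the decomposition is invalid.

No — vertex 1 appears in no bag.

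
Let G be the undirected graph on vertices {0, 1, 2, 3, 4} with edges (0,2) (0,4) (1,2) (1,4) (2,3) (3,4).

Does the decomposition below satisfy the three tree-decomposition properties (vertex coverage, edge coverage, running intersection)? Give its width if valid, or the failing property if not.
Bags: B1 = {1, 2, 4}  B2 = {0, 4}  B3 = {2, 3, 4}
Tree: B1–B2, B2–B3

No — edge (2,0) lies in no bag.

A tree decomposition must satisfy three properties: every vertex lies in some bag; for every edge, both endpoints lie together in some bag; and for every vertex, the bags containing it form a connected subtree. Here edge (2,0) lies in no bag, so the decomposition is invalid.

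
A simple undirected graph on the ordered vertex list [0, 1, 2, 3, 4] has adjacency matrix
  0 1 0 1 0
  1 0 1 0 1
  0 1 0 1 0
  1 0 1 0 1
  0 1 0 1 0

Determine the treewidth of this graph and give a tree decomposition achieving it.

Treewidth 2.
Bags: B1 = {0, 1, 3}  B2 = {1, 2, 3}  B3 = {1, 3, 4}
Tree: B1–B2, B2–B3

Each bag holds 3 vertices, so the decomposition has width 2, which upper-bounds the treewidth. For the lower bound, G contains the cycle 0–1–2–3–0, so G is not a forest; only forests have treewidth ≤ 1, hence tw(G) ≥ 2. Therefore the treewidth is 2.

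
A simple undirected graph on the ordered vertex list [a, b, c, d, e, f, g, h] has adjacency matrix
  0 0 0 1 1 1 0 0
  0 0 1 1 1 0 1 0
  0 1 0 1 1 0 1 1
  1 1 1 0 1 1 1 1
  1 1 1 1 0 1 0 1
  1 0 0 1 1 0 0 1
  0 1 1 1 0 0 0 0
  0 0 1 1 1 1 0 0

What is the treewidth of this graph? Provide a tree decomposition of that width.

The largest bag has 4 vertices, giving width 3; this decomposition certifies tw(G) ≤ 3. For the lower bound, the 4 vertices {b, c, d, g} are pairwise adjacent, and any tree decomposition puts a clique entirely inside one bag — forcing width ≥ 3. Hence tw(G) = 3 exactly.

Treewidth 3.
One such decomposition:
Bags: B1 = {b, c, d, e}  B2 = {c, d, e, h}  B3 = {d, e, f, h}  B4 = {b, c, d, g}  B5 = {a, d, e, f}
Tree: B1–B2, B2–B3, B1–B4, B3–B5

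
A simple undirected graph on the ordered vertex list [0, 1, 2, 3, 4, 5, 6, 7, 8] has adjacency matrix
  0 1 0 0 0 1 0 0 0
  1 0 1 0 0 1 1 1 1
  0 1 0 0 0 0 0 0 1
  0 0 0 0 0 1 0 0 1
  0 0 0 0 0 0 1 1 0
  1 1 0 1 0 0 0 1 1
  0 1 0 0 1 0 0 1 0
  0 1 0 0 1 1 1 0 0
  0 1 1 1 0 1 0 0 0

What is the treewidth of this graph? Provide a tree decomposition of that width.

The largest bag has 3 vertices, giving width 2; this decomposition certifies tw(G) ≤ 2. On the other hand G contains the 3-clique {1, 2, 8}. A clique must lie in a single bag of any decomposition, so no decomposition can have width below 2. The upper and lower bounds meet at 2, so that is the treewidth.

Treewidth 2.
One such decomposition:
Bags: B1 = {1, 5, 8}  B2 = {3, 5, 8}  B3 = {1, 2, 8}  B4 = {0, 1, 5}  B5 = {1, 5, 7}  B6 = {1, 6, 7}  B7 = {4, 6, 7}
Tree: B1–B2, B1–B3, B1–B4, B1–B5, B5–B6, B6–B7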